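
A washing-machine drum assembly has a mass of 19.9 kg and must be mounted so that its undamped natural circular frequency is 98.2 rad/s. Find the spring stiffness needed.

192000 N/m

k = m·ω_n² = 19.9 × 98.20² = 19.9 × 9643 = 191900 N/m.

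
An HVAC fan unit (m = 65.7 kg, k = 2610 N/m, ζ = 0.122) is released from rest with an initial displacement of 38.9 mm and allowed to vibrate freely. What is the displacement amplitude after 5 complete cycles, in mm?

0.818 mm

Logarithmic decrement δ = 2πζ/√(1 − ζ²) = 2π × 0.1220/√(1 − 0.0149) = 0.7723.
After n cycles, x_n/x₀ = e^(−nδ), so x_5 = 38.9 × e^(−5 × 0.7723) = 38.9 × 0.02103 = 0.8182 mm.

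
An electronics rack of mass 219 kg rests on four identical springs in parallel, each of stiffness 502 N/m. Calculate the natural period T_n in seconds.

Parallel springs add: k_eq = 4 × 502 = 2008 N/m.
ω_n = √(k_eq/m) = √(2008/219) = √9.169 = 3.028 rad/s.
T_n = 2π/ω_n = 6.283/3.028 = 2.075 s.

2.08 s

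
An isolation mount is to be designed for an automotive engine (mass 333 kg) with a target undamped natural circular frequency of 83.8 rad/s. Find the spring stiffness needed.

k = m·ω_n² = 333 × 83.80² = 333 × 7022 = 2338000 N/m.

2340000 N/m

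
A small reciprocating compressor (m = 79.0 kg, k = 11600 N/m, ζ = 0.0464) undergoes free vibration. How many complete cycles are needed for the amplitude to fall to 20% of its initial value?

Logarithmic decrement δ = 2πζ/√(1 − ζ²) = 2π × 0.04640/√(1 − 0.00215) = 0.2919.
x_n/x₀ = e^(−nδ) ≤ 0.2; take ln: n ≥ ln(1/0.2)/δ = 1.609/0.2919 = 5.515.
So 6 complete cycles are required.

6 cycles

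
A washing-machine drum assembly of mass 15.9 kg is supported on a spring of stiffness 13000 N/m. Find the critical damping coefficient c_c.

c_c = 2√(k·m) = 2√(13000 × 15.9) = 2 × 454.6 = 909.3 N·s/m.

909 N·s/m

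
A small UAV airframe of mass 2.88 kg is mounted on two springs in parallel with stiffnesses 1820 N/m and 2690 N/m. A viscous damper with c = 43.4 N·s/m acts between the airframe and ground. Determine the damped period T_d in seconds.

0.162 s

Parallel springs add: k_eq = 1820 + 2690 = 4510 N/m.
ω_n = √(k_eq/m) = √(4510/2.88) = 39.57 rad/s.
Critical damping c_c = 2√(k_eq·m) = 2√(4510 × 2.88) = 227.9 N·s/m, so ζ = c/c_c = 43.4/227.9 = 0.1904.
ω_d = ω_n√(1 − ζ²) = 39.57 × √(1 − 0.0363) = 38.85 rad/s.
T_d = 2π/ω_d = 0.1617 s.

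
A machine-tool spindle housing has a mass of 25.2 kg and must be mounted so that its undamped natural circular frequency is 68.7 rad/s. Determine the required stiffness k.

k = m·ω_n² = 25.2 × 68.70² = 25.2 × 4720 = 118900 N/m.

119000 N/m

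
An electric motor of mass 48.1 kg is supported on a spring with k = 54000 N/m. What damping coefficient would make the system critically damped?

3220 N·s/m

c_c = 2√(k·m) = 2√(54000 × 48.1) = 2 × 1612 = 3223 N·s/m.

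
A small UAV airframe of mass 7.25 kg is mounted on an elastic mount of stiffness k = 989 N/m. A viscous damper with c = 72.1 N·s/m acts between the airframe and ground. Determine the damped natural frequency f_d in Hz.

ω_n = √(k/m) = √(989.0/7.25) = 11.68 rad/s.
Critical damping c_c = 2√(k·m) = 2√(989.0 × 7.25) = 169.4 N·s/m, so ζ = c/c_c = 72.1/169.4 = 0.4257.
ω_d = ω_n√(1 − ζ²) = 11.68 × √(1 − 0.181) = 10.57 rad/s.
f_d = ω_d/(2π) = 1.682 Hz.

1.68 Hz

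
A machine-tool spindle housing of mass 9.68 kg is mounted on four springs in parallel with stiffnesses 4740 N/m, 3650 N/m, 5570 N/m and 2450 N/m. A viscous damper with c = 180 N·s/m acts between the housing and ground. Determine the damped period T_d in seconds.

0.157 s

Parallel springs add: k_eq = 4740 + 3650 + 5570 + 2450 = 16410 N/m.
ω_n = √(k_eq/m) = √(16410/9.68) = 41.17 rad/s.
Critical damping c_c = 2√(k_eq·m) = 2√(16410 × 9.68) = 797.1 N·s/m, so ζ = c/c_c = 180/797.1 = 0.2258.
ω_d = ω_n√(1 − ζ²) = 41.17 × √(1 − 0.0510) = 40.11 rad/s.
T_d = 2π/ω_d = 0.1566 s.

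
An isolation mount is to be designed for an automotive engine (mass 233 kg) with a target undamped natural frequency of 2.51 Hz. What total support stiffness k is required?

58000 N/m

ω_n = 2πf_n = 2π × 2.51 = 15.77 rad/s.
k = m·ω_n² = 233 × 15.77² = 233 × 248.7 = 57950 N/m.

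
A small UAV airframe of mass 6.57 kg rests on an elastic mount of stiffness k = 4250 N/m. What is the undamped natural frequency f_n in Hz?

ω_n = √(k/m) = √(4250/6.57) = √646.9 = 25.43 rad/s.
f_n = ω_n/(2π) = 25.43/6.283 = 4.048 Hz.

4.05 Hz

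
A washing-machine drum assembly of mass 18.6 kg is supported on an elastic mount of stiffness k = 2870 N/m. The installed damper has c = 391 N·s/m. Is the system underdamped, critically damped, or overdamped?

underdamped

c_c = 2√(k·m) = 462.1 N·s/m; ζ = c/c_c = 391/462.1 = 0.846.
Since ζ < 1 the system is underdamped.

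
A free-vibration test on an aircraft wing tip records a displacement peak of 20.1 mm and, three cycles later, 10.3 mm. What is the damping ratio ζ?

0.0354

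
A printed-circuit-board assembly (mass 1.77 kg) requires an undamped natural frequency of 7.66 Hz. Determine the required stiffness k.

4100 N/m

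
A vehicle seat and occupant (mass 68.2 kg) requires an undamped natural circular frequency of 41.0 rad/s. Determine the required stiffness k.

115000 N/m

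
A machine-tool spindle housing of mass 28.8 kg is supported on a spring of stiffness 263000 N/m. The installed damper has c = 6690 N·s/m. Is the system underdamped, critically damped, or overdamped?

c_c = 2√(k·m) = 5504 N·s/m; ζ = c/c_c = 6690/5504 = 1.22.
Since ζ > 1 the system is overdamped.

overdamped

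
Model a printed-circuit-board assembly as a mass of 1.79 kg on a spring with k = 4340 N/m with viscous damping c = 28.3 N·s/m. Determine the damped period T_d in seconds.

0.129 s

ω_n = √(k/m) = √(4340/1.79) = 49.24 rad/s.
Critical damping c_c = 2√(k·m) = 2√(4340 × 1.79) = 176.3 N·s/m, so ζ = c/c_c = 28.3/176.3 = 0.1605.
ω_d = ω_n√(1 − ζ²) = 49.24 × √(1 − 0.0258) = 48.60 rad/s.
T_d = 2π/ω_d = 0.1293 s.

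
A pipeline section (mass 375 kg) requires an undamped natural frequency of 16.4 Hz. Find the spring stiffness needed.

ω_n = 2πf_n = 2π × 16.4 = 103.0 rad/s.
k = m·ω_n² = 375 × 103.0² = 375 × 10620 = 3982000 N/m.

3980000 N/m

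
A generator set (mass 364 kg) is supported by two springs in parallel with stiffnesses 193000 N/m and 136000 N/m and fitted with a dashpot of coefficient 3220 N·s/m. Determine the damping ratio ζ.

0.147

Parallel springs add: k_eq = 193000 + 136000 = 329000 N/m.
ω_n = √(k_eq/m) = √(329000/364) = 30.06 rad/s.
Critical damping c_c = 2√(k_eq·m) = 2√(329000 × 364) = 21890 N·s/m, so ζ = c/c_c = 3220/21890 = 0.1471.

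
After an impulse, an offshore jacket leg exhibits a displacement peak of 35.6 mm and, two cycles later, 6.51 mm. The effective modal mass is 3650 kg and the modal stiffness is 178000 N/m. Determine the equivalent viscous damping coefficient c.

6830 N·s/m

Logarithmic decrement δ = (1/n)·ln(x₀/x_n) = (1/2)·ln(35.6/6.51) = (1/2)·ln(5.469) = 0.8495.
ζ = δ/√(4π² + δ²) = 0.8495/√(39.48 + 0.722) = 0.8495/6.340 = 0.1340.
c = ζ · 2√(km) = 0.1340 × 2√(178000 × 3650) = 0.1340 × 50980 = 6830 N·s/m.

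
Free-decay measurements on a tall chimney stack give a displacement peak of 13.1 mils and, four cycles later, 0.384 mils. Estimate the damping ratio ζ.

0.139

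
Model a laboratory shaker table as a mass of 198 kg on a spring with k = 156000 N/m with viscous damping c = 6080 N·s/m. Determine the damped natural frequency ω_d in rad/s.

ω_n = √(k/m) = √(156000/198) = 28.07 rad/s.
Critical damping c_c = 2√(k·m) = 2√(156000 × 198) = 11120 N·s/m, so ζ = c/c_c = 6080/11120 = 0.5470.
ω_d = ω_n√(1 − ζ²) = 28.07 × √(1 − 0.299) = 23.50 rad/s.

23.5 rad/s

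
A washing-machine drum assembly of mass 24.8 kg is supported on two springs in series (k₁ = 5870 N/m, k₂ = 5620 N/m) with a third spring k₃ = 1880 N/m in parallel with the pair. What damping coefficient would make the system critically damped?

687 N·s/m

Series pair: k_s = k₁k₂/(k₁+k₂) = (5870)(5620)/(5870 + 5620) = 2871 N/m. In parallel with k₃: k_eq = 2871 + 1880 = 4751 N/m.
c_c = 2√(k_eq·m) = 2√(4751 × 24.8) = 2 × 343.3 = 686.5 N·s/m.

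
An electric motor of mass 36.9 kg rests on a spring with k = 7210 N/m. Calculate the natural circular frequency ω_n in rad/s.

ω_n = √(k/m) = √(7210/36.9) = √195.4 = 13.98 rad/s.

14.0 rad/s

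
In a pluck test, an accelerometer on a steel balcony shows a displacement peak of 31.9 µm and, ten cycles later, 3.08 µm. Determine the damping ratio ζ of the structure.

Logarithmic decrement δ = (1/n)·ln(x₀/x_n) = (1/10)·ln(31.9/3.08) = (1/10)·ln(10.36) = 0.2338.
ζ = δ/√(4π² + δ²) = 0.2338/√(39.48 + 0.0546) = 0.2338/6.288 = 0.03718.

0.0372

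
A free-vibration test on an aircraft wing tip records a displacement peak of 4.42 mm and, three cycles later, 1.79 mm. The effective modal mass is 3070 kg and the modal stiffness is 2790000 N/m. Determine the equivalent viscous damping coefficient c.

Logarithmic decrement δ = (1/n)·ln(x₀/x_n) = (1/3)·ln(4.42/1.79) = (1/3)·ln(2.469) = 0.3013.
ζ = δ/√(4π² + δ²) = 0.3013/√(39.48 + 0.0908) = 0.3013/6.290 = 0.04790.
c = ζ · 2√(km) = 0.04790 × 2√(2790000 × 3070) = 0.04790 × 185100 = 8866 N·s/m.

8870 N·s/m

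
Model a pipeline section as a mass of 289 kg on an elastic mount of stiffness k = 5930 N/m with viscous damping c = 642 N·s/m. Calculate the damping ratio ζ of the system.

0.245

ω_n = √(k/m) = √(5930/289) = 4.530 rad/s.
Critical damping c_c = 2√(k·m) = 2√(5930 × 289) = 2618 N·s/m, so ζ = c/c_c = 642/2618 = 0.2452.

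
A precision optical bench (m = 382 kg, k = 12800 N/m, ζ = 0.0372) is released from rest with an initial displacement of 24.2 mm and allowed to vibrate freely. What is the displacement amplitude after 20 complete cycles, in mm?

Logarithmic decrement δ = 2πζ/√(1 − ζ²) = 2π × 0.03720/√(1 − 0.00138) = 0.2339.
After n cycles, x_n/x₀ = e^(−nδ), so x_20 = 24.2 × e^(−20 × 0.2339) = 24.2 × 0.009298 = 0.2250 mm.

0.225 mm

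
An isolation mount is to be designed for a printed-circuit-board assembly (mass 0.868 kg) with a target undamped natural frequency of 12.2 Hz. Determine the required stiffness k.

ω_n = 2πf_n = 2π × 12.2 = 76.65 rad/s.
k = m·ω_n² = 0.868 × 76.65² = 0.868 × 5876 = 5100 N/m.

5100 N/m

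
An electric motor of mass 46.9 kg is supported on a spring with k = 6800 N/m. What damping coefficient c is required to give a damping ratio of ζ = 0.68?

c_c = 2√(k·m) = 2√(6800 × 46.9) = 1129 N·s/m.
c = ζ·c_c = 0.68 × 1129 = 768.0 N·s/m.

768 N·s/m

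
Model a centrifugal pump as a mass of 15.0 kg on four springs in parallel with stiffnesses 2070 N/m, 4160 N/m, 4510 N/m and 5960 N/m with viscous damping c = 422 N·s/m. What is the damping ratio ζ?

Parallel springs add: k_eq = 2070 + 4160 + 4510 + 5960 = 16700 N/m.
ω_n = √(k_eq/m) = √(16700/15.0) = 33.37 rad/s.
Critical damping c_c = 2√(k_eq·m) = 2√(16700 × 15.0) = 1001 N·s/m, so ζ = c/c_c = 422/1001 = 0.4216.

0.422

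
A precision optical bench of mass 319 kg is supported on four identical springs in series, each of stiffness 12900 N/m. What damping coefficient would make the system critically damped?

Series springs: 1/k_eq = 4/12900, so k_eq = 12900/4 = 3225 N/m.
c_c = 2√(k_eq·m) = 2√(3225 × 319) = 2 × 1014 = 2029 N·s/m.

2030 N·s/m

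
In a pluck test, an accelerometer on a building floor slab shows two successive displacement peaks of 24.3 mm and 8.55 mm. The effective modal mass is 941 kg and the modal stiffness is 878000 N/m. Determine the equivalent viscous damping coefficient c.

9430 N·s/m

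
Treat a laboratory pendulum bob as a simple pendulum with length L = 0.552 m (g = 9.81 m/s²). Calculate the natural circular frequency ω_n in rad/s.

For a simple pendulum ω_n = √(g/L) = √(9.81/0.552) = √17.77 = 4.216 rad/s.

4.22 rad/s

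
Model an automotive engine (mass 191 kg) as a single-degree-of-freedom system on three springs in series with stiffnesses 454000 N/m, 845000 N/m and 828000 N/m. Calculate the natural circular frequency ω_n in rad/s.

Series springs: 1/k_eq = 1/454000 + 1/845000 + 1/828000 = 4.594×10^-6, so k_eq = 217700 N/m.
ω_n = √(k_eq/m) = √(217700/191) = √1140 = 33.76 rad/s.

33.8 rad/s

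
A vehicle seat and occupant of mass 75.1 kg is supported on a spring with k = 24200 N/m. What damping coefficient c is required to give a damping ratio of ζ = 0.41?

1110 N·s/m

c_c = 2√(k·m) = 2√(24200 × 75.1) = 2696 N·s/m.
c = ζ·c_c = 0.41 × 2696 = 1105 N·s/m.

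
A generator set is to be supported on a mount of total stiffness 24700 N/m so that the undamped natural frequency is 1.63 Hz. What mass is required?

ω_n = 2πf_n = 2π × 1.63 = 10.24 rad/s.
m = k/ω_n² = 24700/10.24² = 24700/104.9 = 235.5 kg.

235 kg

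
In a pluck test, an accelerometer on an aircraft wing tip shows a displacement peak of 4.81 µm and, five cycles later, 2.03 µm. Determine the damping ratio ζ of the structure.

Logarithmic decrement δ = (1/n)·ln(x₀/x_n) = (1/5)·ln(4.81/2.03) = (1/5)·ln(2.369) = 0.1725.
ζ = δ/√(4π² + δ²) = 0.1725/√(39.48 + 0.0298) = 0.1725/6.286 = 0.02745.

0.0274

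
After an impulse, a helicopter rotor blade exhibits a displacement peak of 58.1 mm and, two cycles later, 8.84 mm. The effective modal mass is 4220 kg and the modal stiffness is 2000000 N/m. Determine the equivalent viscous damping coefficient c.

27200 N·s/m

Logarithmic decrement δ = (1/n)·ln(x₀/x_n) = (1/2)·ln(58.1/8.84) = (1/2)·ln(6.572) = 0.9414.
ζ = δ/√(4π² + δ²) = 0.9414/√(39.48 + 0.886) = 0.9414/6.353 = 0.1482.
c = ζ · 2√(km) = 0.1482 × 2√(2000000 × 4220) = 0.1482 × 183700 = 27230 N·s/m.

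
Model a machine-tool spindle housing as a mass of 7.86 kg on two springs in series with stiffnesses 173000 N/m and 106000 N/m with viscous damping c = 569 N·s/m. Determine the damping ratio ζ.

0.396

Series springs: 1/k_eq = 1/173000 + 1/106000 = 1.521×10^-5, so k_eq = 65730 N/m.
ω_n = √(k_eq/m) = √(65730/7.86) = 91.45 rad/s.
Critical damping c_c = 2√(k_eq·m) = 2√(65730 × 7.86) = 1438 N·s/m, so ζ = c/c_c = 569/1438 = 0.3958.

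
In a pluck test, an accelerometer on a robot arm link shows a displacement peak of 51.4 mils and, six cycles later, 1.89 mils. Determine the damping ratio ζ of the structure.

0.0873

Logarithmic decrement δ = (1/n)·ln(x₀/x_n) = (1/6)·ln(51.4/1.89) = (1/6)·ln(27.20) = 0.5505.
ζ = δ/√(4π² + δ²) = 0.5505/√(39.48 + 0.303) = 0.5505/6.307 = 0.08728.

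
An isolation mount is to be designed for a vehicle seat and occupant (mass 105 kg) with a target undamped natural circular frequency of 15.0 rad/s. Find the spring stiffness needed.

23600 N/m

k = m·ω_n² = 105 × 15.00² = 105 × 225.0 = 23620 N/m.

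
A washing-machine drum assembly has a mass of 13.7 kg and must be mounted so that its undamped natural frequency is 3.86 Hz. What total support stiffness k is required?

ω_n = 2πf_n = 2π × 3.86 = 24.25 rad/s.
k = m·ω_n² = 13.7 × 24.25² = 13.7 × 588.2 = 8059 N/m.

8060 N/m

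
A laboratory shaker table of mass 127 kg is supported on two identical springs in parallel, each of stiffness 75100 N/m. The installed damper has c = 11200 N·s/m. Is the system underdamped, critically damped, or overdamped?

overdamped

Parallel springs add: k_eq = 2 × 75100 = 150200 N/m.
c_c = 2√(k_eq·m) = 8735 N·s/m; ζ = c/c_c = 11200/8735 = 1.28.
Since ζ > 1 the system is overdamped.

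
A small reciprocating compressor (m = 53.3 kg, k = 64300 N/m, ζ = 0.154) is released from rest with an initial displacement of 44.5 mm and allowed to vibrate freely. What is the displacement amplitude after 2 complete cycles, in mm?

Logarithmic decrement δ = 2πζ/√(1 − ζ²) = 2π × 0.1540/√(1 − 0.0237) = 0.9793.
After n cycles, x_n/x₀ = e^(−nδ), so x_2 = 44.5 × e^(−2 × 0.9793) = 44.5 × 0.1411 = 6.277 mm.

6.28 mm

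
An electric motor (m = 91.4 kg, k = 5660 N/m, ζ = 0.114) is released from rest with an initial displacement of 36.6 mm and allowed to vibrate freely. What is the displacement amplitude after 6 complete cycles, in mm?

0.484 mm

Logarithmic decrement δ = 2πζ/√(1 − ζ²) = 2π × 0.1140/√(1 − 0.0130) = 0.7210.
After n cycles, x_n/x₀ = e^(−nδ), so x_6 = 36.6 × e^(−6 × 0.7210) = 36.6 × 0.01322 = 0.4839 mm.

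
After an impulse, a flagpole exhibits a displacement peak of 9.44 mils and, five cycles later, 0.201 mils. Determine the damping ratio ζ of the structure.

0.122

Logarithmic decrement δ = (1/n)·ln(x₀/x_n) = (1/5)·ln(9.44/0.201) = (1/5)·ln(46.97) = 0.7699.
ζ = δ/√(4π² + δ²) = 0.7699/√(39.48 + 0.593) = 0.7699/6.330 = 0.1216.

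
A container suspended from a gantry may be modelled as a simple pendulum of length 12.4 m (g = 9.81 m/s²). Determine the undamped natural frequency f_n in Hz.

0.142 Hz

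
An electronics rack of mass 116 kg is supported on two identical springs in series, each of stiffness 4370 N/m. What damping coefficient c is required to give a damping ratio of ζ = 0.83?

Series springs: 1/k_eq = 2/4370, so k_eq = 4370/2 = 2185 N/m.
c_c = 2√(k_eq·m) = 2√(2185 × 116) = 1007 N·s/m.
c = ζ·c_c = 0.83 × 1007 = 835.7 N·s/m.

836 N·s/m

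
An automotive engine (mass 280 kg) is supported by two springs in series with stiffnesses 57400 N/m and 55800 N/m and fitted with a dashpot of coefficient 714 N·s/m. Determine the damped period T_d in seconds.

0.630 s

Series springs: 1/k_eq = 1/57400 + 1/55800 = 3.534×10^-5, so k_eq = 28290 N/m.
ω_n = √(k_eq/m) = √(28290/280) = 10.05 rad/s.
Critical damping c_c = 2√(k_eq·m) = 2√(28290 × 280) = 5629 N·s/m, so ζ = c/c_c = 714/5629 = 0.1268.
ω_d = ω_n√(1 − ζ²) = 10.05 × √(1 − 0.0161) = 9.971 rad/s.
T_d = 2π/ω_d = 0.6301 s.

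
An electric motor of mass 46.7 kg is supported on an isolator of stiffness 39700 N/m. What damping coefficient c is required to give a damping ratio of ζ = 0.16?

436 N·s/m

c_c = 2√(k·m) = 2√(39700 × 46.7) = 2723 N·s/m.
c = ζ·c_c = 0.16 × 2723 = 435.7 N·s/m.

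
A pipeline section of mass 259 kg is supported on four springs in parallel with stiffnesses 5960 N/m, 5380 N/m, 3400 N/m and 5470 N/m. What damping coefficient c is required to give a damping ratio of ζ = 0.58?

Parallel springs add: k_eq = 5960 + 5380 + 3400 + 5470 = 20210 N/m.
c_c = 2√(k_eq·m) = 2√(20210 × 259) = 4576 N·s/m.
c = ζ·c_c = 0.58 × 4576 = 2654 N·s/m.

2650 N·s/m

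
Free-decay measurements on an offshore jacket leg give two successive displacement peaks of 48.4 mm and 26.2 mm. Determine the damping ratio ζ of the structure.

0.0972

Logarithmic decrement δ = (1/n)·ln(x₀/x_n) = (1/1)·ln(48.4/26.2) = (1/1)·ln(1.847) = 0.6137.
ζ = δ/√(4π² + δ²) = 0.6137/√(39.48 + 0.377) = 0.6137/6.313 = 0.09722.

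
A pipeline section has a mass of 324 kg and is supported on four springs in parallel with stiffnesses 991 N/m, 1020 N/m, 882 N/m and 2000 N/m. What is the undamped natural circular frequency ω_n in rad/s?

3.89 rad/s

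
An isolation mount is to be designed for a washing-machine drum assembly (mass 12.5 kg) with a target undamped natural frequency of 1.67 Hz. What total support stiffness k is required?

1380 N/m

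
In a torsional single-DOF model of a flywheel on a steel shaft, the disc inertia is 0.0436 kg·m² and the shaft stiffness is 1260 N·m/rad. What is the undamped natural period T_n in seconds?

ω_n = √(k_t/J) = √(1260/0.0436) = √28900 = 170.0 rad/s.
T_n = 2π/ω_n = 6.283/170.0 = 0.03696 s.

0.0370 s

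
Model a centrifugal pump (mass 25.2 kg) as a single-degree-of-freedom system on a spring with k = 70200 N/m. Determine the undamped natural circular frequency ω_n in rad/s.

52.8 rad/s

ω_n = √(k/m) = √(70200/25.2) = √2786 = 52.78 rad/s.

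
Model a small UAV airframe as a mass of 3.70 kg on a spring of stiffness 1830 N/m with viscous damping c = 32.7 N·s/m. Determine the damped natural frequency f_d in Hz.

3.47 Hz

ω_n = √(k/m) = √(1830/3.70) = 22.24 rad/s.
Critical damping c_c = 2√(k·m) = 2√(1830 × 3.70) = 164.6 N·s/m, so ζ = c/c_c = 32.7/164.6 = 0.1987.
ω_d = ω_n√(1 − ζ²) = 22.24 × √(1 − 0.0395) = 21.80 rad/s.
f_d = ω_d/(2π) = 3.469 Hz.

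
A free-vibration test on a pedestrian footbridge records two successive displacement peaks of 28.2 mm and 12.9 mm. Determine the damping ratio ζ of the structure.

Logarithmic decrement δ = (1/n)·ln(x₀/x_n) = (1/1)·ln(28.2/12.9) = (1/1)·ln(2.186) = 0.7821.
ζ = δ/√(4π² + δ²) = 0.7821/√(39.48 + 0.612) = 0.7821/6.332 = 0.1235.

0.124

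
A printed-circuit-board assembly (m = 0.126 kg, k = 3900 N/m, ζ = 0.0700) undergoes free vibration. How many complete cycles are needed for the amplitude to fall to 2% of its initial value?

Logarithmic decrement δ = 2πζ/√(1 − ζ²) = 2π × 0.07000/√(1 − 0.00490) = 0.4409.
x_n/x₀ = e^(−nδ) ≤ 0.02; take ln: n ≥ ln(1/0.02)/δ = 3.912/0.4409 = 8.873.
So 9 complete cycles are required.

9 cycles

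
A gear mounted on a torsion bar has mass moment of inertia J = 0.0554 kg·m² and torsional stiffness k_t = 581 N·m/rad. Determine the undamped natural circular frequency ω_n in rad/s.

102 rad/s

ω_n = √(k_t/J) = √(581/0.0554) = √10490 = 102.4 rad/s.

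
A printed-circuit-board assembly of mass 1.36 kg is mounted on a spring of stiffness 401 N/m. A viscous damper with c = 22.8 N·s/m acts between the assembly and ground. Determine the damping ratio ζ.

0.488

ω_n = √(k/m) = √(401.0/1.36) = 17.17 rad/s.
Critical damping c_c = 2√(k·m) = 2√(401.0 × 1.36) = 46.71 N·s/m, so ζ = c/c_c = 22.8/46.71 = 0.4882.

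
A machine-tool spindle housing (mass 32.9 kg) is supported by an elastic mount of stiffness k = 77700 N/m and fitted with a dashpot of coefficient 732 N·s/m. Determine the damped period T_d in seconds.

0.133 s

ω_n = √(k/m) = √(77700/32.9) = 48.60 rad/s.
Critical damping c_c = 2√(k·m) = 2√(77700 × 32.9) = 3198 N·s/m, so ζ = c/c_c = 732/3198 = 0.2289.
ω_d = ω_n√(1 − ζ²) = 48.60 × √(1 − 0.0524) = 47.31 rad/s.
T_d = 2π/ω_d = 0.1328 s.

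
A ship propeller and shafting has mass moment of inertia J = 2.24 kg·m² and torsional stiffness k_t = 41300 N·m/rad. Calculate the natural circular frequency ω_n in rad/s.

ω_n = √(k_t/J) = √(41300/2.24) = √18440 = 135.8 rad/s.

136 rad/s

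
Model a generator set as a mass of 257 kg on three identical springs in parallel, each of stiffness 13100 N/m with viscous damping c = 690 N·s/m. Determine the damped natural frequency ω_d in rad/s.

Parallel springs add: k_eq = 3 × 13100 = 39300 N/m.
ω_n = √(k_eq/m) = √(39300/257) = 12.37 rad/s.
Critical damping c_c = 2√(k_eq·m) = 2√(39300 × 257) = 6356 N·s/m, so ζ = c/c_c = 690/6356 = 0.1086.
ω_d = ω_n√(1 − ζ²) = 12.37 × √(1 − 0.0118) = 12.29 rad/s.

12.3 rad/s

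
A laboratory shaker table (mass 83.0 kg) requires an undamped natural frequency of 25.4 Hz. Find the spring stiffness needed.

ω_n = 2πf_n = 2π × 25.4 = 159.6 rad/s.
k = m·ω_n² = 83.0 × 159.6² = 83.0 × 25470 = 2114000 N/m.

2110000 N/m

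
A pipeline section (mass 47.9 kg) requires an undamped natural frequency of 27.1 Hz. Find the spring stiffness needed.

1390000 N/m

ω_n = 2πf_n = 2π × 27.1 = 170.3 rad/s.
k = m·ω_n² = 47.9 × 170.3² = 47.9 × 28990 = 1389000 N/m.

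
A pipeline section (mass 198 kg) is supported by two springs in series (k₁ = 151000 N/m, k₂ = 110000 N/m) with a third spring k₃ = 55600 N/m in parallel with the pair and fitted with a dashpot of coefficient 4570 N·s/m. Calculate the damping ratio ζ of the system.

0.470

Series pair: k_s = k₁k₂/(k₁+k₂) = (151000)(110000)/(151000 + 110000) = 63640 N/m. In parallel with k₃: k_eq = 63640 + 55600 = 119200 N/m.
ω_n = √(k_eq/m) = √(119200/198) = 24.54 rad/s.
Critical damping c_c = 2√(k_eq·m) = 2√(119200 × 198) = 9718 N·s/m, so ζ = c/c_c = 4570/9718 = 0.4703.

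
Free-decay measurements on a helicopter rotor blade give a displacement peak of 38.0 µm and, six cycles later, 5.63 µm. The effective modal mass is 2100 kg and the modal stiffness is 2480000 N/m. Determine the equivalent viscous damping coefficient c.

7300 N·s/m

Logarithmic decrement δ = (1/n)·ln(x₀/x_n) = (1/6)·ln(38.0/5.63) = (1/6)·ln(6.750) = 0.3182.
ζ = δ/√(4π² + δ²) = 0.3182/√(39.48 + 0.101) = 0.3182/6.291 = 0.05059.
c = ζ · 2√(km) = 0.05059 × 2√(2480000 × 2100) = 0.05059 × 144300 = 7301 N·s/m.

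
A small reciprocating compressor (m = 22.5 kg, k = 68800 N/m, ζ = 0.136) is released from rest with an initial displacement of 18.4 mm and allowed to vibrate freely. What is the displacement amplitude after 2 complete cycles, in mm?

3.28 mm

Logarithmic decrement δ = 2πζ/√(1 − ζ²) = 2π × 0.1360/√(1 − 0.0185) = 0.8625.
After n cycles, x_n/x₀ = e^(−nδ), so x_2 = 18.4 × e^(−2 × 0.8625) = 18.4 × 0.1782 = 3.278 mm.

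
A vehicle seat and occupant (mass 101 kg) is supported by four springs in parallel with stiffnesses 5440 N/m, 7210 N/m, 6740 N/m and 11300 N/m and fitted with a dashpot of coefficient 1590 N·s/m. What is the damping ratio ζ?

0.452

Parallel springs add: k_eq = 5440 + 7210 + 6740 + 11300 = 30690 N/m.
ω_n = √(k_eq/m) = √(30690/101) = 17.43 rad/s.
Critical damping c_c = 2√(k_eq·m) = 2√(30690 × 101) = 3521 N·s/m, so ζ = c/c_c = 1590/3521 = 0.4516.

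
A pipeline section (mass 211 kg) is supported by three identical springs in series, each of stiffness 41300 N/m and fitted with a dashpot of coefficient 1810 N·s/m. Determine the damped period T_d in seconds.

0.918 s

Series springs: 1/k_eq = 3/41300, so k_eq = 41300/3 = 13770 N/m.
ω_n = √(k_eq/m) = √(13770/211) = 8.077 rad/s.
Critical damping c_c = 2√(k_eq·m) = 2√(13770 × 211) = 3409 N·s/m, so ζ = c/c_c = 1810/3409 = 0.5310.
ω_d = ω_n√(1 − ζ²) = 8.077 × √(1 − 0.282) = 6.845 rad/s.
T_d = 2π/ω_d = 0.9180 s.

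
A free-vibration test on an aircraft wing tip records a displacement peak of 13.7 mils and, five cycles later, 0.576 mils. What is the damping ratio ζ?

0.100

Logarithmic decrement δ = (1/n)·ln(x₀/x_n) = (1/5)·ln(13.7/0.576) = (1/5)·ln(23.78) = 0.6338.
ζ = δ/√(4π² + δ²) = 0.6338/√(39.48 + 0.402) = 0.6338/6.315 = 0.1004.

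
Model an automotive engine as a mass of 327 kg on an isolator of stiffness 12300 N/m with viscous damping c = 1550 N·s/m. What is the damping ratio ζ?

0.386

ω_n = √(k/m) = √(12300/327) = 6.133 rad/s.
Critical damping c_c = 2√(k·m) = 2√(12300 × 327) = 4011 N·s/m, so ζ = c/c_c = 1550/4011 = 0.3864.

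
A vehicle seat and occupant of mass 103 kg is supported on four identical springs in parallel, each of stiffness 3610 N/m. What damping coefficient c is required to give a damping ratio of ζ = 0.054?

132 N·s/m

Parallel springs add: k_eq = 4 × 3610 = 14440 N/m.
c_c = 2√(k_eq·m) = 2√(14440 × 103) = 2439 N·s/m.
c = ζ·c_c = 0.054 × 2439 = 131.7 N·s/m.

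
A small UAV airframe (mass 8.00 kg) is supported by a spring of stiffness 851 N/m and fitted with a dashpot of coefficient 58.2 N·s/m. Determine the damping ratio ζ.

0.353

ω_n = √(k/m) = √(851.0/8.00) = 10.31 rad/s.
Critical damping c_c = 2√(k·m) = 2√(851.0 × 8.00) = 165.0 N·s/m, so ζ = c/c_c = 58.2/165.0 = 0.3527.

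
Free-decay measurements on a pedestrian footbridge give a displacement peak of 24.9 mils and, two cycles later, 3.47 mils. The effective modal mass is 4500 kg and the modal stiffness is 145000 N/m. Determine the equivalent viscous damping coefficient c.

Logarithmic decrement δ = (1/n)·ln(x₀/x_n) = (1/2)·ln(24.9/3.47) = (1/2)·ln(7.176) = 0.9854.
ζ = δ/√(4π² + δ²) = 0.9854/√(39.48 + 0.971) = 0.9854/6.360 = 0.1549.
c = ζ · 2√(km) = 0.1549 × 2√(145000 × 4500) = 0.1549 × 51090 = 7915 N·s/m.

7920 N·s/m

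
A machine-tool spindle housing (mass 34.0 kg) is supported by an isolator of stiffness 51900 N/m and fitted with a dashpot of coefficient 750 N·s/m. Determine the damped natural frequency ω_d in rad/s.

37.5 rad/s

ω_n = √(k/m) = √(51900/34.0) = 39.07 rad/s.
Critical damping c_c = 2√(k·m) = 2√(51900 × 34.0) = 2657 N·s/m, so ζ = c/c_c = 750/2657 = 0.2823.
ω_d = ω_n√(1 − ζ²) = 39.07 × √(1 − 0.0797) = 37.48 rad/s.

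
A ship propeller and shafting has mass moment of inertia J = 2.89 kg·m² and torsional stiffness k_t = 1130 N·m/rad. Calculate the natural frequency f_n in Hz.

3.15 Hz

ω_n = √(k_t/J) = √(1130/2.89) = √391.0 = 19.77 rad/s.
f_n = ω_n/(2π) = 19.77/6.283 = 3.147 Hz.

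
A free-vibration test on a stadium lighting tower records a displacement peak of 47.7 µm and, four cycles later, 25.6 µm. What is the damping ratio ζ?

Logarithmic decrement δ = (1/n)·ln(x₀/x_n) = (1/4)·ln(47.7/25.6) = (1/4)·ln(1.863) = 0.1556.
ζ = δ/√(4π² + δ²) = 0.1556/√(39.48 + 0.0242) = 0.1556/6.285 = 0.02475.

0.0248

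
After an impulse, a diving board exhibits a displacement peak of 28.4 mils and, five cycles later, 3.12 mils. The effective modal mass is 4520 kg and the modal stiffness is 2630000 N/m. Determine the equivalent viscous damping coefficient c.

Logarithmic decrement δ = (1/n)·ln(x₀/x_n) = (1/5)·ln(28.4/3.12) = (1/5)·ln(9.103) = 0.4417.
ζ = δ/√(4π² + δ²) = 0.4417/√(39.48 + 0.195) = 0.4417/6.299 = 0.07013.
c = ζ · 2√(km) = 0.07013 × 2√(2630000 × 4520) = 0.07013 × 218100 = 15290 N·s/m.

15300 N·s/m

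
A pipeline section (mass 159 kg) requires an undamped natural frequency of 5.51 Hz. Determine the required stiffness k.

ω_n = 2πf_n = 2π × 5.51 = 34.62 rad/s.
k = m·ω_n² = 159 × 34.62² = 159 × 1199 = 190600 N/m.

191000 N/m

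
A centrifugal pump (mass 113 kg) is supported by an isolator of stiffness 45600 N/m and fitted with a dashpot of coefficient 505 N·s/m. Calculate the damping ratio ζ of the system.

0.111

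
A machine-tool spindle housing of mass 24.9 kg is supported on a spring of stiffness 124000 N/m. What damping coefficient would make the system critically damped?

c_c = 2√(k·m) = 2√(124000 × 24.9) = 2 × 1757 = 3514 N·s/m.

3510 N·s/m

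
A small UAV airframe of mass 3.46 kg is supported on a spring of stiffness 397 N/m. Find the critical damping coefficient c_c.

74.1 N·s/m

c_c = 2√(k·m) = 2√(397.0 × 3.46) = 2 × 37.06 = 74.12 N·s/m.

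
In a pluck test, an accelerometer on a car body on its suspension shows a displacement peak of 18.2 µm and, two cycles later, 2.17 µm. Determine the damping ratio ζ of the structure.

0.167

Logarithmic decrement δ = (1/n)·ln(x₀/x_n) = (1/2)·ln(18.2/2.17) = (1/2)·ln(8.387) = 1.063.
ζ = δ/√(4π² + δ²) = 1.063/√(39.48 + 1.13) = 1.063/6.373 = 0.1669.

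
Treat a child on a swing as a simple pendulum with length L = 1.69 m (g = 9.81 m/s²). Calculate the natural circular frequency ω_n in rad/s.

2.41 rad/s

For a simple pendulum ω_n = √(g/L) = √(9.81/1.69) = √5.805 = 2.409 rad/s.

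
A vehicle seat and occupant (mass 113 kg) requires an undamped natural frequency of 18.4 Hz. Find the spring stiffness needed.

1510000 N/m

ω_n = 2πf_n = 2π × 18.4 = 115.6 rad/s.
k = m·ω_n² = 113 × 115.6² = 113 × 13370 = 1510000 N/m.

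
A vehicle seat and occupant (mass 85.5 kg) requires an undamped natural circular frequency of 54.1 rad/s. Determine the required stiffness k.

250000 N/m

k = m·ω_n² = 85.5 × 54.10² = 85.5 × 2927 = 250200 N/m.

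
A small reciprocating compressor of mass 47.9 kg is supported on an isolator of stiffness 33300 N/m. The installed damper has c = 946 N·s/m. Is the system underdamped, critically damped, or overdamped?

underdamped

c_c = 2√(k·m) = 2526 N·s/m; ζ = c/c_c = 946/2526 = 0.375.
Since ζ < 1 the system is underdamped.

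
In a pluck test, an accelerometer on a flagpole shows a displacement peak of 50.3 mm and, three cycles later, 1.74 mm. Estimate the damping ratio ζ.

0.176

Logarithmic decrement δ = (1/n)·ln(x₀/x_n) = (1/3)·ln(50.3/1.74) = (1/3)·ln(28.91) = 1.121.
ζ = δ/√(4π² + δ²) = 1.121/√(39.48 + 1.26) = 1.121/6.382 = 0.1757.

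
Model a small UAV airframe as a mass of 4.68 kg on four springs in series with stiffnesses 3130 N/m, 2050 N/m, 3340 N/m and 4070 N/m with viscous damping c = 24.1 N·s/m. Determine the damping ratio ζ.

Series springs: 1/k_eq = 1/3130 + 1/2050 + 1/3340 + 1/4070 = 0.001352, so k_eq = 739.4 N/m.
ω_n = √(k_eq/m) = √(739.4/4.68) = 12.57 rad/s.
Critical damping c_c = 2√(k_eq·m) = 2√(739.4 × 4.68) = 117.7 N·s/m, so ζ = c/c_c = 24.1/117.7 = 0.2048.

0.205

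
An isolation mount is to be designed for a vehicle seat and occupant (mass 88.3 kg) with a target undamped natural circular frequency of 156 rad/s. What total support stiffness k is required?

2150000 N/m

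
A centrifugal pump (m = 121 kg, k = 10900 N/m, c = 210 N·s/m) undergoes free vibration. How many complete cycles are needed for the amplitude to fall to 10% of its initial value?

4 cycles

ζ = c/(2√(km)) = 210/(2√(10900 × 121)) = 210/2297 = 0.09143.
Logarithmic decrement δ = 2πζ/√(1 − ζ²) = 2π × 0.09143/√(1 − 0.00836) = 0.5769.
x_n/x₀ = e^(−nδ) ≤ 0.1; take ln: n ≥ ln(1/0.1)/δ = 2.303/0.5769 = 3.991.
So 4 complete cycles are required.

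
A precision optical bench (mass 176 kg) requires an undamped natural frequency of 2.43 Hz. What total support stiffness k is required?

ω_n = 2πf_n = 2π × 2.43 = 15.27 rad/s.
k = m·ω_n² = 176 × 15.27² = 176 × 233.1 = 41030 N/m.

41000 N/m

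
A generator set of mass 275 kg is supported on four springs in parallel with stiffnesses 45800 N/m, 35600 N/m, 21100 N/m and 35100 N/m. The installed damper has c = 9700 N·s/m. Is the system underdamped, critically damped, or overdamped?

Parallel springs add: k_eq = 45800 + 35600 + 21100 + 35100 = 137600 N/m.
c_c = 2√(k_eq·m) = 12300 N·s/m; ζ = c/c_c = 9700/12300 = 0.788.
Since ζ < 1 the system is underdamped.

underdamped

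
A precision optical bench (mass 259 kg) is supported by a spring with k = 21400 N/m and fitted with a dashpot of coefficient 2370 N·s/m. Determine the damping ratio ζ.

0.503

ω_n = √(k/m) = √(21400/259) = 9.090 rad/s.
Critical damping c_c = 2√(k·m) = 2√(21400 × 259) = 4709 N·s/m, so ζ = c/c_c = 2370/4709 = 0.5033.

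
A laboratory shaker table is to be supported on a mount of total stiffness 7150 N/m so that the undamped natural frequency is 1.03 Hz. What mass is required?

ω_n = 2πf_n = 2π × 1.03 = 6.472 rad/s.
m = k/ω_n² = 7150/6.472² = 7150/41.88 = 170.7 kg.

171 kg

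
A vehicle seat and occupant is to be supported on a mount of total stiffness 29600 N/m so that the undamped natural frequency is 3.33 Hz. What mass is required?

67.6 kg

ω_n = 2πf_n = 2π × 3.33 = 20.92 rad/s.
m = k/ω_n² = 29600/20.92² = 29600/437.8 = 67.62 kg.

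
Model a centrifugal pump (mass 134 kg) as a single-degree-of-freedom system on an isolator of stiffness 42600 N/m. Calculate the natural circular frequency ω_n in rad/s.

17.8 rad/s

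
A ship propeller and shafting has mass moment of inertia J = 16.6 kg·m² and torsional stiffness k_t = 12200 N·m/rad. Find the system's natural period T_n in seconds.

ω_n = √(k_t/J) = √(12200/16.6) = √734.9 = 27.11 rad/s.
T_n = 2π/ω_n = 6.283/27.11 = 0.2318 s.

0.232 s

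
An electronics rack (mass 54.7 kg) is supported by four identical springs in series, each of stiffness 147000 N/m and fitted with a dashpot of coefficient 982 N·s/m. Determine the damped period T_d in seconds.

0.258 s

Series springs: 1/k_eq = 4/147000, so k_eq = 147000/4 = 36750 N/m.
ω_n = √(k_eq/m) = √(36750/54.7) = 25.92 rad/s.
Critical damping c_c = 2√(k_eq·m) = 2√(36750 × 54.7) = 2836 N·s/m, so ζ = c/c_c = 982/2836 = 0.3463.
ω_d = ω_n√(1 − ζ²) = 25.92 × √(1 − 0.120) = 24.32 rad/s.
T_d = 2π/ω_d = 0.2584 s.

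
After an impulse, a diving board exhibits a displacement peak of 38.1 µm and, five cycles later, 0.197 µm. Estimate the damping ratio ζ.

0.165

Logarithmic decrement δ = (1/n)·ln(x₀/x_n) = (1/5)·ln(38.1/0.197) = (1/5)·ln(193.4) = 1.053.
ζ = δ/√(4π² + δ²) = 1.053/√(39.48 + 1.11) = 1.053/6.371 = 0.1653.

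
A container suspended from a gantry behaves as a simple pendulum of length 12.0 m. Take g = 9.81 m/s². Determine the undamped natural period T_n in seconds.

6.95 s

For a simple pendulum ω_n = √(g/L) = √(9.81/12.0) = √0.8175 = 0.9042 rad/s.
T_n = 2π/ω_n = 6.283/0.9042 = 6.949 s.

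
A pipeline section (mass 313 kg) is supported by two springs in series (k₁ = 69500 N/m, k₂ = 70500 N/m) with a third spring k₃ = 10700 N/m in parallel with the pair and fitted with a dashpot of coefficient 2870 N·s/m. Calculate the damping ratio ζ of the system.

Series pair: k_s = k₁k₂/(k₁+k₂) = (69500)(70500)/(69500 + 70500) = 35000 N/m. In parallel with k₃: k_eq = 35000 + 10700 = 45700 N/m.
ω_n = √(k_eq/m) = √(45700/313) = 12.08 rad/s.
Critical damping c_c = 2√(k_eq·m) = 2√(45700 × 313) = 7564 N·s/m, so ζ = c/c_c = 2870/7564 = 0.3794.

0.379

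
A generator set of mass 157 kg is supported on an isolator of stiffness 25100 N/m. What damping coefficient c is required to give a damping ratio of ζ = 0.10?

397 N·s/m

c_c = 2√(k·m) = 2√(25100 × 157) = 3970 N·s/m.
c = ζ·c_c = 0.10 × 3970 = 397.0 N·s/m.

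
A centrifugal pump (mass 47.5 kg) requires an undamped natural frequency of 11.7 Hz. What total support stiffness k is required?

257000 N/m

ω_n = 2πf_n = 2π × 11.7 = 73.51 rad/s.
k = m·ω_n² = 47.5 × 73.51² = 47.5 × 5404 = 256700 N/m.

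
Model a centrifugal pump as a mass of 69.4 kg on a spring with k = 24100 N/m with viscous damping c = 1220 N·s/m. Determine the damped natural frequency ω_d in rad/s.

16.4 rad/s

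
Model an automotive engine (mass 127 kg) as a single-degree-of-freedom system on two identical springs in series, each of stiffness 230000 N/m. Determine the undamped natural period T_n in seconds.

0.209 s

Series springs: 1/k_eq = 2/230000, so k_eq = 230000/2 = 115000 N/m.
ω_n = √(k_eq/m) = √(115000/127) = √905.5 = 30.09 rad/s.
T_n = 2π/ω_n = 6.283/30.09 = 0.2088 s.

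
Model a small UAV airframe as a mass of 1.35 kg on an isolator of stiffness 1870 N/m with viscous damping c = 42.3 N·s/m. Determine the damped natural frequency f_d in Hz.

ω_n = √(k/m) = √(1870/1.35) = 37.22 rad/s.
Critical damping c_c = 2√(k·m) = 2√(1870 × 1.35) = 100.5 N·s/m, so ζ = c/c_c = 42.3/100.5 = 0.4209.
ω_d = ω_n√(1 − ζ²) = 37.22 × √(1 − 0.177) = 33.76 rad/s.
f_d = ω_d/(2π) = 5.373 Hz.

5.37 Hz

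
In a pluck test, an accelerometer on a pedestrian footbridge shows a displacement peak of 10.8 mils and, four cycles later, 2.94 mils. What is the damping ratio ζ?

0.0517

Logarithmic decrement δ = (1/n)·ln(x₀/x_n) = (1/4)·ln(10.8/2.94) = (1/4)·ln(3.673) = 0.3253.
ζ = δ/√(4π² + δ²) = 0.3253/√(39.48 + 0.106) = 0.3253/6.292 = 0.05170.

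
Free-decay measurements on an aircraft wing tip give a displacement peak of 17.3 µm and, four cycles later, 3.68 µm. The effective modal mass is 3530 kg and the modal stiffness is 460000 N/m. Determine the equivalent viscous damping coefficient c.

Logarithmic decrement δ = (1/n)·ln(x₀/x_n) = (1/4)·ln(17.3/3.68) = (1/4)·ln(4.701) = 0.3869.
ζ = δ/√(4π² + δ²) = 0.3869/√(39.48 + 0.150) = 0.3869/6.295 = 0.06147.
c = ζ · 2√(km) = 0.06147 × 2√(460000 × 3530) = 0.06147 × 80590 = 4954 N·s/m.

4950 N·s/m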